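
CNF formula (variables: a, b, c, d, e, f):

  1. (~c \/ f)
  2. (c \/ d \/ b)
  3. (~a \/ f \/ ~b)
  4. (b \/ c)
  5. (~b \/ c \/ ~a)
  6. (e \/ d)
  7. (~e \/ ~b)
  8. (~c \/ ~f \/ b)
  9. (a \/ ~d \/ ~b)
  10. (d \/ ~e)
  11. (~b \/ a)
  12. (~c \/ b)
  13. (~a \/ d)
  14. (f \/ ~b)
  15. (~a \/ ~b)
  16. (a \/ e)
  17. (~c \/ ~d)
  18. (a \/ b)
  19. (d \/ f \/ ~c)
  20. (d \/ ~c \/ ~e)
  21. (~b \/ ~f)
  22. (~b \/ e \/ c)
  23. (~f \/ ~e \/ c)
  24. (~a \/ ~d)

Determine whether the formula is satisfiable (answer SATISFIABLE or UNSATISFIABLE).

UNSATISFIABLE

b = True:
  propagation gives e=False, d=True, a=True; an empty clause results — contradiction.
b = False:
  propagation gives c=True; an empty clause results — contradiction.
Every branch closes, so no satisfying assignment exists.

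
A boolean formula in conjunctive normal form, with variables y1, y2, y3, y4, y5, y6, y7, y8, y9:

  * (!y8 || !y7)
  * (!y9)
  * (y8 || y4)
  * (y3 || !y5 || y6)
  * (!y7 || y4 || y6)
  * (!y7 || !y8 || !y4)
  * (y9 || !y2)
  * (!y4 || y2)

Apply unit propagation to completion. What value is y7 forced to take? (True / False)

(!y9) stands alone — y9 = False.
(y9 || !y2): since y9 = False, the clause reduces to (!y2). y2 = False.
In (!y4 || y2), y2 is now false; !y4 must hold, so y4 = False.
From (y4 || y8) and y4 = False: y8 = True.
(!y8 || !y7): since y8 = True, the clause reduces to (!y7). y7 = False.

False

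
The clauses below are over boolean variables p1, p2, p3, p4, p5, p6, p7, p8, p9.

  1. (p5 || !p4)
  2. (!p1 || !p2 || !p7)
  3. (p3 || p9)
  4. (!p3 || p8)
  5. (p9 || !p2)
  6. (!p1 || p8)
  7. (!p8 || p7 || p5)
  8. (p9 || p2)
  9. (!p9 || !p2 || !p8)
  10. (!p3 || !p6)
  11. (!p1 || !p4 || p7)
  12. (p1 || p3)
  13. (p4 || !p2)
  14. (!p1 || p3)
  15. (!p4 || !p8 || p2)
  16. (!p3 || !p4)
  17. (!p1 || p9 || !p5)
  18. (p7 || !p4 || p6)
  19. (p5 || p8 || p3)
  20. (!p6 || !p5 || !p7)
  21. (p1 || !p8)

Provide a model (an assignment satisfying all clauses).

Branch on p1: take p1 = True.
  then p8 is forced to True.
  then p3 is forced to True.
  then p6 is forced to False.
  then p4 is forced to False.
  then p2 is forced to False.
  then p9 is forced to True.
Set p5 = False and propagate.
  then p7 is forced to True.

p1=T, p2=F, p3=T, p4=F, p5=F, p6=F, p7=T, p8=T, p9=T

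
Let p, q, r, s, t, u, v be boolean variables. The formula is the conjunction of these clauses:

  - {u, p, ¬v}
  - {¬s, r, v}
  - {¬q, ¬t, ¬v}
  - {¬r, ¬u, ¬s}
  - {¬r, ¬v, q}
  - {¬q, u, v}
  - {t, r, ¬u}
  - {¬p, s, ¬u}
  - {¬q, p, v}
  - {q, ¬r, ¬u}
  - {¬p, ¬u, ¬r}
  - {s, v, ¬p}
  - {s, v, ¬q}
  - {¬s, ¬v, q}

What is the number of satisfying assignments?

17

Split on v, then q.
  v=T, q=T: 5 of the 32 assignments to (p,r,s,t,u) work.
  v=T, q=F: remaining (p,r,s,t,u) ∈ {(F,F,F,T,T); (T,F,F,F,F); (T,F,F,T,F)} — 3.
  v=F, q=T: a clause becomes empty — 0.
  v=F, q=F: 9 of the 32 assignments to (p,r,s,t,u) work.
Total: 5 + 3 + 0 + 9 = 17.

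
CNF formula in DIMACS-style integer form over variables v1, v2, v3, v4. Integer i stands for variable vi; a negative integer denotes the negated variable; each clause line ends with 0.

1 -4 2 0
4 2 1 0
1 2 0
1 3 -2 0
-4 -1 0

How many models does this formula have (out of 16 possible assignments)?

6

The models are:
  v1=F v2=T v3=T v4=F
  v1=F v2=T v3=T v4=T
  v1=T v2=F v3=F v4=F
  v1=T v2=F v3=T v4=F
  v1=T v2=T v3=F v4=F
  v1=T v2=T v3=T v4=F
That's 6 in total.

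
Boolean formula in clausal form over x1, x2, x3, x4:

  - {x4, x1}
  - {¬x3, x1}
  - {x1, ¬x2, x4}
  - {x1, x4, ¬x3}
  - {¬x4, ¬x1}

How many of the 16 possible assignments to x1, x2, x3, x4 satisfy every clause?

Satisfying assignments:
  x1=F x2=F x3=F x4=T
  x1=F x2=T x3=F x4=T
  x1=T x2=F x3=F x4=F
  x1=T x2=F x3=T x4=F
  x1=T x2=T x3=F x4=F
  x1=T x2=T x3=T x4=F
Count: 6.

6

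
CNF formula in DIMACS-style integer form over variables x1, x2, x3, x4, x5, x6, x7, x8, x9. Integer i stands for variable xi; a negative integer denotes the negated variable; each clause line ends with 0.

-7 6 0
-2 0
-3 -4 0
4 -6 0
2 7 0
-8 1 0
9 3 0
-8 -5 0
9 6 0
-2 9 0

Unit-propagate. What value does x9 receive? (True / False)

(~x2) is a unit clause: x2 = False.
(x7 | x2) with x2 = False leaves only x7, so x7 = True.
(~x7 | x6): since x7 = True, the clause reduces to (x6). x6 = True.
In (~x6 | x4), ~x6 is now false; x4 must hold, so x4 = True.
(~x4 | ~x3): since x4 = True, the clause reduces to (~x3). x3 = False.
In (x9 | x3), x3 is now false; x9 must hold, so x9 = True.

True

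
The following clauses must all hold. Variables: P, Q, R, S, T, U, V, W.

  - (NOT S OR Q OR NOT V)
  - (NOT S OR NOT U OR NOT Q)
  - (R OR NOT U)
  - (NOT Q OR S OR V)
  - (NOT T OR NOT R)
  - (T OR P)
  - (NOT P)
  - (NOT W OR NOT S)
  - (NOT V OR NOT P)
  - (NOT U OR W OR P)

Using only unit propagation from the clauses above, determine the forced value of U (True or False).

Unit clause (NOT P) sets P = False.
In (P OR T), P is now false; T must hold, so T = True.
In (NOT R OR NOT T), NOT T is now false; NOT R must hold, so R = False.
(R OR NOT U) with R = False leaves only NOT U, so U = False.

False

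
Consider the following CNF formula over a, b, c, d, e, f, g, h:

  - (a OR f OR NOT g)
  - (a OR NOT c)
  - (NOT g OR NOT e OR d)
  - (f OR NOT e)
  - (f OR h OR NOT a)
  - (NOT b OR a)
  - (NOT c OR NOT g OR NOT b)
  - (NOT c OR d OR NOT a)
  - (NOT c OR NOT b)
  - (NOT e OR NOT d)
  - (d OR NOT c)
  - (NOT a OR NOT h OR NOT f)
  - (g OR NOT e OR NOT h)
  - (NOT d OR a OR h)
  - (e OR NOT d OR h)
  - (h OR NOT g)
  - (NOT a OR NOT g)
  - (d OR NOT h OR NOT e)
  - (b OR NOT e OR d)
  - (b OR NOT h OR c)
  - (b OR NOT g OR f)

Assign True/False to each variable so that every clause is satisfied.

a=0, b=0, c=0, d=0, e=0, f=1, g=0, h=0

Check each clause:
  1. (a OR f OR NOT g) — NOT g is true.
  2. (a OR NOT c) — NOT c is true.
  3. (NOT g OR d OR NOT e) — NOT g is true.
  4. (f OR NOT e) — NOT e is true.
  5. (h OR f OR NOT a) — NOT a is true.
  6. (NOT b OR a) — NOT b is true.
  7. (NOT c OR NOT g OR NOT b) — NOT g is true.
  8. (NOT a OR d OR NOT c) — NOT c is true.
  9. (NOT c OR NOT b) — NOT c is true.
  10. (NOT d OR NOT e) — NOT e is true.
  11. (NOT c OR d) — NOT c is true.
  12. (NOT h OR NOT a OR NOT f) — NOT h is true.
  13. (g OR NOT e OR NOT h) — NOT h is true.
  14. (h OR NOT d OR a) — NOT d is true.
  15. (e OR h OR NOT d) — NOT d is true.
  16. (NOT g OR h) — NOT g is true.
  17. (NOT g OR NOT a) — NOT g is true.
  18. (NOT e OR NOT h OR d) — NOT h is true.
  19. (b OR NOT e OR d) — NOT e is true.
  20. (b OR c OR NOT h) — NOT h is true.
  21. (NOT g OR f OR b) — NOT g is true.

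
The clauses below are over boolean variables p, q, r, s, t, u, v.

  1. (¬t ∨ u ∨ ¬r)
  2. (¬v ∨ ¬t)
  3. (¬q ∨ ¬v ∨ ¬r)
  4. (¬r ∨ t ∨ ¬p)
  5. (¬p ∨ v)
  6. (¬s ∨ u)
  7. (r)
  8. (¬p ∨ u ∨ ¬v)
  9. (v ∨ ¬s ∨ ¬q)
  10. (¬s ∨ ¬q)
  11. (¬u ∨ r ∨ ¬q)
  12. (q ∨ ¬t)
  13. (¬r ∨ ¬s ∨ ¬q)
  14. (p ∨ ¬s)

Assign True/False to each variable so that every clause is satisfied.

p=False, q=True, r=True, s=False, t=True, u=True, v=False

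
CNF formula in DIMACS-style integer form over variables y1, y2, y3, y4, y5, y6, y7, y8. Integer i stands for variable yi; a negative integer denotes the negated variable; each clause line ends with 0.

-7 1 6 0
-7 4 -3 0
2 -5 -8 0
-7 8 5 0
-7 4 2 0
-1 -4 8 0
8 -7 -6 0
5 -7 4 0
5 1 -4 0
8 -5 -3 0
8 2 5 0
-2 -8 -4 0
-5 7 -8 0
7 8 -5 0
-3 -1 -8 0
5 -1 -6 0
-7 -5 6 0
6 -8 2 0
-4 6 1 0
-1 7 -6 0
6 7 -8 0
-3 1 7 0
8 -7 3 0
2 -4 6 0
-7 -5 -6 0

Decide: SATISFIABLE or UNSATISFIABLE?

SATISFIABLE

Branch on y1: take y1 = False.
Try y2 = True.
For the remaining variables, y3 = False, y4 = False, y5 = False, y6 = True, y7 = False, y8 = True works.
Every clause has at least one true literal under this assignment.
So y1 = F, y2 = T, y3 = F, y4 = F, y5 = F, y6 = T, y7 = F, y8 = T is a satisfying assignment.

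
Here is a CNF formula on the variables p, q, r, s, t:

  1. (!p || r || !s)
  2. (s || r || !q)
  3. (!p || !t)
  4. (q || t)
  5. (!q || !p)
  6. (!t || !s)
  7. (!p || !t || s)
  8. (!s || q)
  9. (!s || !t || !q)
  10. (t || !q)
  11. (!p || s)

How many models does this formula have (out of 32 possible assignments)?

The models are:
  p=F q=F r=F s=F t=T
  p=F q=F r=T s=F t=T
  p=F q=T r=T s=F t=T
Count: 3.

3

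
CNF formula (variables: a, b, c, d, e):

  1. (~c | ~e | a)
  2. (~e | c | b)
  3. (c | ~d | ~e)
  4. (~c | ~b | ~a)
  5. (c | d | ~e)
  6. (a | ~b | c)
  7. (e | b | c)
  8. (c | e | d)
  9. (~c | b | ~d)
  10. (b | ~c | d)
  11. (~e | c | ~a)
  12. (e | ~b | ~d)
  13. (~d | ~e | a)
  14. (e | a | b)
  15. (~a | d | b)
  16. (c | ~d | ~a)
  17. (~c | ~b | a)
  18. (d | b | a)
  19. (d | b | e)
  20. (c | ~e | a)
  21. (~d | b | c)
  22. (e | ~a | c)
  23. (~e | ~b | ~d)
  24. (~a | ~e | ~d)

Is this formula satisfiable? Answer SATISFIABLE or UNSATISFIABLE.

UNSATISFIABLE

c = True:
  b = True:
    propagation gives a=False; an empty clause results — contradiction.
  b = False:
    propagation gives d=False; an empty clause results — contradiction.
c = False:
  e = True:
    propagation gives b=True, d=False; an empty clause results — contradiction.
  e = False:
    propagation gives b=True, a=True; an empty clause results — contradiction.
Every branch closes, so no satisfying assignment exists.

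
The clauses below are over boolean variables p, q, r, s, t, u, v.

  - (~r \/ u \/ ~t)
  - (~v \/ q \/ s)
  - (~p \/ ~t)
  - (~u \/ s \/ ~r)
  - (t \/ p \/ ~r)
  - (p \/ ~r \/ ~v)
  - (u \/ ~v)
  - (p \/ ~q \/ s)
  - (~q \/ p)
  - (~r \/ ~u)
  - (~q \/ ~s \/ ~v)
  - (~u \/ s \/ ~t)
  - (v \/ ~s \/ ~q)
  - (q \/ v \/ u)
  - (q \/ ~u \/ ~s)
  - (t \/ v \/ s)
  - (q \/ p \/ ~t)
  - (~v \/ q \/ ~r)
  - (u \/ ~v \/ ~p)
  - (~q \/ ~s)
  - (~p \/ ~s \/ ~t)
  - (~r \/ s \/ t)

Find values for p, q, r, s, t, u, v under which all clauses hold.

p=T, q=T, r=F, s=F, t=F, u=T, v=T

r occurs only negated in the remaining clauses — set r = False.
Set p = True and propagate.
  then t is forced to False.
Set q = True and propagate.
  then s is forced to False.
  then v is forced to True.
  then u is forced to True.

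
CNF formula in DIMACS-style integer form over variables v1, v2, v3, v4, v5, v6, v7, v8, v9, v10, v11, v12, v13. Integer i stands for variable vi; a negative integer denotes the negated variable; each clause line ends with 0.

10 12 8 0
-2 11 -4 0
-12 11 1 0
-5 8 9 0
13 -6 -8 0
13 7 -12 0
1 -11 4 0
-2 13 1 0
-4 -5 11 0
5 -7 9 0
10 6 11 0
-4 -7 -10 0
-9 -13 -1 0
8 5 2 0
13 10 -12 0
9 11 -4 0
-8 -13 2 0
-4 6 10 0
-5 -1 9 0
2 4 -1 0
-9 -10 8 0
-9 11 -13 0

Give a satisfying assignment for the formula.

v1 = False, v2 = True, v3 = False, v4 = True, v5 = True, v6 = True, v7 = False, v8 = False, v9 = True, v10 = False, v11 = True, v12 = True, v13 = True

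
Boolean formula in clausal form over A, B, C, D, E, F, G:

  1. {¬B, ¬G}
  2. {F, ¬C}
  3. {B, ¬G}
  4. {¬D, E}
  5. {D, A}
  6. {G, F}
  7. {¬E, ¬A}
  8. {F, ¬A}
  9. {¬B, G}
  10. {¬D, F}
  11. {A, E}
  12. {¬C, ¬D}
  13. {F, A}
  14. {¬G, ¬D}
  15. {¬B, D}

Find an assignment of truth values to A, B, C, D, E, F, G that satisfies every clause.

A=T  B=F  C=T  D=F  E=F  F=T  G=F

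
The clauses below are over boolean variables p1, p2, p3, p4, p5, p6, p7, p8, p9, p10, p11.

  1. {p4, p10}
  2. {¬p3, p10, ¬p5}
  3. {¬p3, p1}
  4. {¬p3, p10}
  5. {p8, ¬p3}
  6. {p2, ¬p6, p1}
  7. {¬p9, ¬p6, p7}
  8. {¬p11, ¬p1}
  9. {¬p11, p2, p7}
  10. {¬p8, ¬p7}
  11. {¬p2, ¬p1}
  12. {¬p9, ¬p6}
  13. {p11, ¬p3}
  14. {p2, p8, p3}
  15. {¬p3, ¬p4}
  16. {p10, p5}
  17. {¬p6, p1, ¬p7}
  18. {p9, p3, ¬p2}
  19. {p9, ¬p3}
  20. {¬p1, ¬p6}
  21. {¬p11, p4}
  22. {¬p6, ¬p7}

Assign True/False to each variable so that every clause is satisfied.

p1=F, p2=F, p3=F, p4=T, p5=F, p6=F, p7=F, p8=T, p9=F, p10=T, p11=F

Pure literal: p6 appears only negated; assign p6 = False.
p10 occurs only positively in the remaining clauses — set p10 = True.
Branch on p1: take p1 = False.
  then p3 is forced to False.
Try p2 = False.
  then p8 is forced to True.
  then p7 is forced to False.
  then p11 is forced to False.
p4, p5, p9 are now unconstrained; take p4 = True, p5 = False, p9 = False.
Every clause has at least one true literal under this assignment.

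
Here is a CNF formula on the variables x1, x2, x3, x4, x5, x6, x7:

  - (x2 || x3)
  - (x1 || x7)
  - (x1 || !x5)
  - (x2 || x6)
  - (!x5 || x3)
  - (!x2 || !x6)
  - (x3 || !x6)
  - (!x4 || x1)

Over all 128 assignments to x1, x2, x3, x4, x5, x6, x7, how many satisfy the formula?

23

Split on x1, then x2.
  x1=1, x2=1: x4, x7 free; 3 ways for (x3,x5,x6) × 2^2 = 12.
  x1=1, x2=0: forces x3=1; x6=1; x4, x5, x7 free → 2^3 = 8.
  x1=0, x2=1: remaining (x3,x4,x5,x6,x7) ∈ {(0,0,0,0,1); (1,0,0,0,1)} — 2.
  x1=0, x2=0: remaining (x3,x4,x5,x6,x7) ∈ {(1,0,0,1,1)} — 1.
Total: 12 + 8 + 2 + 1 = 23.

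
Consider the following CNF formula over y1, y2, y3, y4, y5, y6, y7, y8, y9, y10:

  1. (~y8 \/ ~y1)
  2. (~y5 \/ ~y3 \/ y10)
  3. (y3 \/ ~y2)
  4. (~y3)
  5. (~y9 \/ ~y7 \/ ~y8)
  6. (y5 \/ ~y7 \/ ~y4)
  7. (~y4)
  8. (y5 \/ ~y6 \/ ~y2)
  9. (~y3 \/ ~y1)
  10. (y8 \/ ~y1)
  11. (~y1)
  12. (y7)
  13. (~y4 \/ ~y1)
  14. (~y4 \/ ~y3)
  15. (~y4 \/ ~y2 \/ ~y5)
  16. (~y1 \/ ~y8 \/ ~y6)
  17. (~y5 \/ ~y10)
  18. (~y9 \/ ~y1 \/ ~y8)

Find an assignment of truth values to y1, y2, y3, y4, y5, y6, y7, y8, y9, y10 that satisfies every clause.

y1=0, y2=0, y3=0, y4=0, y5=0, y6=1, y7=1, y8=0, y9=1, y10=0

Check each clause:
  1. (~y1 \/ ~y8) — ~y8 is true.
  2. (~y3 \/ y10 \/ ~y5) — ~y5 is true.
  3. (y3 \/ ~y2) — ~y2 is true.
  4. (~y3) — ~y3 is true.
  5. (~y7 \/ ~y9 \/ ~y8) — ~y8 is true.
  6. (~y4 \/ ~y7 \/ y5) — ~y4 is true.
  7. (~y4) — ~y4 is true.
  8. (~y2 \/ y5 \/ ~y6) — ~y2 is true.
  9. (~y3 \/ ~y1) — ~y3 is true.
  10. (~y1 \/ y8) — ~y1 is true.
  11. (~y1) — ~y1 is true.
  12. (y7) — y7 is true.
  13. (~y4 \/ ~y1) — ~y4 is true.
  14. (~y4 \/ ~y3) — ~y4 is true.
  15. (~y2 \/ ~y4 \/ ~y5) — ~y5 is true.
  16. (~y8 \/ ~y6 \/ ~y1) — ~y8 is true.
  17. (~y10 \/ ~y5) — ~y5 is true.
  18. (~y8 \/ ~y1 \/ ~y9) — ~y8 is true.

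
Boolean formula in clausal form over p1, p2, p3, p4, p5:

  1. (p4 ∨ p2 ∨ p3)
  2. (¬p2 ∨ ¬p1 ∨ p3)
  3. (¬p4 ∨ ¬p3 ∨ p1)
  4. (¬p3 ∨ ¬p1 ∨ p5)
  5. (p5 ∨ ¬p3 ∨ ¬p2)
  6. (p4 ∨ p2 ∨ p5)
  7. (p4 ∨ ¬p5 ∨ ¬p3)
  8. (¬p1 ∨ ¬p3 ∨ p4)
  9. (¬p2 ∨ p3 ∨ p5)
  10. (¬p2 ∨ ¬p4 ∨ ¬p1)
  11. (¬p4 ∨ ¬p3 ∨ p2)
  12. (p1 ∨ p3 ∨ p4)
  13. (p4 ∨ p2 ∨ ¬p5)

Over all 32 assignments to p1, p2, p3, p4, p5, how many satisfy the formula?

The models are:
  p1=F p2=F p3=F p4=T p5=F
  p1=F p2=F p3=F p4=T p5=T
  p1=F p2=T p3=F p4=T p5=T
  p1=T p2=F p3=F p4=T p5=F
  p1=T p2=F p3=F p4=T p5=T
That's 5 in total.

5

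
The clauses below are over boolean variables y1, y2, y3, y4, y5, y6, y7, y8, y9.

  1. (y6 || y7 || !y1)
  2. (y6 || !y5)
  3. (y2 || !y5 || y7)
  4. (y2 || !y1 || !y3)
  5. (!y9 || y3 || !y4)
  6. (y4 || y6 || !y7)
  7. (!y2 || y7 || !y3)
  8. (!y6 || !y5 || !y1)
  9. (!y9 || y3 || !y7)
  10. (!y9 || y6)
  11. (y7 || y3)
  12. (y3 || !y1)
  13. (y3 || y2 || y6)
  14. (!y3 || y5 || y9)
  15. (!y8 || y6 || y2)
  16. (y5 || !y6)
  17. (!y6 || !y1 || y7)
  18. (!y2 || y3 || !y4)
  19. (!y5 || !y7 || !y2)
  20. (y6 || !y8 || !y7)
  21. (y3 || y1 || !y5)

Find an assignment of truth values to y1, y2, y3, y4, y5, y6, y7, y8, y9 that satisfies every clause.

Pure literal: y8 appears only negated; assign y8 = False.
Set y1 = False and propagate.
Branch on y2: take y2 = False.
For the remaining variables, y3 = True, y4 = True, y5 = True, y6 = True, y7 = True, y9 = True works.
Every clause has at least one true literal under this assignment.

y1=F, y2=F, y3=T, y4=T, y5=T, y6=T, y7=T, y8=F, y9=T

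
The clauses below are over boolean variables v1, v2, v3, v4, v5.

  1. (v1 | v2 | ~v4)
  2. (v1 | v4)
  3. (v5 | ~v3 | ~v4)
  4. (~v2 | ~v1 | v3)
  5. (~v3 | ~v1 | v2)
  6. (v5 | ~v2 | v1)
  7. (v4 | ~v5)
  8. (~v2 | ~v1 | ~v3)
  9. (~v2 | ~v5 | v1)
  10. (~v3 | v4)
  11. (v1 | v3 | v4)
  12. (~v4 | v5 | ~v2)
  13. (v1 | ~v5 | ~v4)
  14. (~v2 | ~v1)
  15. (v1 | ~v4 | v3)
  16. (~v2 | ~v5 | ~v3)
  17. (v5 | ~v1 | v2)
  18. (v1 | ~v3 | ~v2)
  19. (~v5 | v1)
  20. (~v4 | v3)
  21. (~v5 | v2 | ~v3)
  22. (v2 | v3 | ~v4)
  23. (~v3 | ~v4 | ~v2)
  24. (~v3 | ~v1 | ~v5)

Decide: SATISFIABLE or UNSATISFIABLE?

UNSATISFIABLE

v1 = True:
  propagation gives v2=False, v3=False, v5=True, v4=True; an empty clause results — contradiction.
v1 = False:
  propagation gives v4=True, v2=True, v5=True; an empty clause results — contradiction.
Every branch closes, so no satisfying assignment exists.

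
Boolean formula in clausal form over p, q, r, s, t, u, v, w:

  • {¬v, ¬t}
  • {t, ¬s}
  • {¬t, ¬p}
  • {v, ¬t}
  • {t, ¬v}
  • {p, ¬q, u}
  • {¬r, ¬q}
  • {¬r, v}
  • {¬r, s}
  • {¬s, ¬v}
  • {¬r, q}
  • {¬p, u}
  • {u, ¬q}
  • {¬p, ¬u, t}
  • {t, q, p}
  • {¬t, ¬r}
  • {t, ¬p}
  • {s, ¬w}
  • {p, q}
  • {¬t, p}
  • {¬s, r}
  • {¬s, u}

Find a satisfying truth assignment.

p=F  q=T  r=F  s=F  t=F  u=T  v=F  w=F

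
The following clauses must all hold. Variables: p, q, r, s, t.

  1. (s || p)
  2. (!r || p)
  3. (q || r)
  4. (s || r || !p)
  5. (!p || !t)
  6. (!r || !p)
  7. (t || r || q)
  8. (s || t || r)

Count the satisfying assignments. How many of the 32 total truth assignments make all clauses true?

3

Satisfying assignments:
  p=F q=T r=F s=T t=F
  p=F q=T r=F s=T t=T
  p=T q=T r=F s=T t=F
Count: 3.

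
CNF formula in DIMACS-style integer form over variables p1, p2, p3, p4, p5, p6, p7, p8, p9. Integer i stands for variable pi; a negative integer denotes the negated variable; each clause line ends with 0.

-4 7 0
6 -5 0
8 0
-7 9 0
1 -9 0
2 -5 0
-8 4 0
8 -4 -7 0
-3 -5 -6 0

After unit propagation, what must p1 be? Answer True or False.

Unit clause (p8) sets p8 = True.
From (p4 || !p8) and p8 = True: p4 = True.
(!p4 || p7) with p4 = True leaves only p7, so p7 = True.
(!p7 || p9) with p7 = True leaves only p9, so p9 = True.
From (!p9 || p1) and p9 = True: p1 = True.

True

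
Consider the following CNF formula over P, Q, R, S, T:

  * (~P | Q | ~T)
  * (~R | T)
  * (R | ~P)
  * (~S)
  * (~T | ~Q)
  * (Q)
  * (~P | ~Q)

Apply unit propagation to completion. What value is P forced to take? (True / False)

False

Unit clause (~S) sets S = False.
(Q) is a unit clause: Q = True.
In (~T | ~Q), ~Q is now false; ~T must hold, so T = False.
From (T | ~R) and T = False: R = False.
From (~P | R) and R = False: P = False.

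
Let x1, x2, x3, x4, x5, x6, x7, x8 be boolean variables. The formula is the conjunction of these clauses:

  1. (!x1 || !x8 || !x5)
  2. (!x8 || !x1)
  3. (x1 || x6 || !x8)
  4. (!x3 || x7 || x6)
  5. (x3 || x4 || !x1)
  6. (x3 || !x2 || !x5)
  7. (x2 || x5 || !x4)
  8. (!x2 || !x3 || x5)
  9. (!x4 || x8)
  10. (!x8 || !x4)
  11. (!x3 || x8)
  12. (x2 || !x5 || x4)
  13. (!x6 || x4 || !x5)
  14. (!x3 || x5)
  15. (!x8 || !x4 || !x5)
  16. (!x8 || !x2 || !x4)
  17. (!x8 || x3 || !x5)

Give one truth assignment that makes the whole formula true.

Set x1 = False and propagate.
Try x2 = True.
Set x3 = False and propagate.
  then x5 is forced to False.
The remaining clauses are satisfied by x4 = False, x6 = True, x7 = False, x8 = True.

x1 = F, x2 = T, x3 = F, x4 = F, x5 = F, x6 = T, x7 = F, x8 = T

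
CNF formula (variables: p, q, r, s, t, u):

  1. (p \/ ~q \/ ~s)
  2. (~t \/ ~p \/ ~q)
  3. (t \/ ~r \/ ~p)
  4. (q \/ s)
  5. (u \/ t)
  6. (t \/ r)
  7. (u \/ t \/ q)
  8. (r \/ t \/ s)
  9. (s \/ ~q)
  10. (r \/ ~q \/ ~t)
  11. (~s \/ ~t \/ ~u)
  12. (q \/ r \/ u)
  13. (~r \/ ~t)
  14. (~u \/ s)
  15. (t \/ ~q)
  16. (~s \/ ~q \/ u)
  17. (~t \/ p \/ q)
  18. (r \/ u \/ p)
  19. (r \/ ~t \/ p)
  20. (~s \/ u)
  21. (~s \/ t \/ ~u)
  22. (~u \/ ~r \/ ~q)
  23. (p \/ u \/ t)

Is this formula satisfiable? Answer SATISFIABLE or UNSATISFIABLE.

UNSATISFIABLE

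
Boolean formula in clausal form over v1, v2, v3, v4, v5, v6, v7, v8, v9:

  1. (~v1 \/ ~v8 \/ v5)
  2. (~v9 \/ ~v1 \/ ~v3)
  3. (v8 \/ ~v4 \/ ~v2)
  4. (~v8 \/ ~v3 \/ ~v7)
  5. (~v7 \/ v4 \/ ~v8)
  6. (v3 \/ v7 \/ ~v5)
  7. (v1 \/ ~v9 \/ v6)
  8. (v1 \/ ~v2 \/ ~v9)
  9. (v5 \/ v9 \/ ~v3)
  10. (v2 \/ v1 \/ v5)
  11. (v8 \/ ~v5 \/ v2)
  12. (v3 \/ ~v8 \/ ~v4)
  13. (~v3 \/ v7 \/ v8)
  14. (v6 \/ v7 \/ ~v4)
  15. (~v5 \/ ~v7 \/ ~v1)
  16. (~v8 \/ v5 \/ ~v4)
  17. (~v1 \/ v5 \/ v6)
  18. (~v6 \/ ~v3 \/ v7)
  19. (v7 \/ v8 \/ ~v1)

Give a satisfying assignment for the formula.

v1=False, v2=True, v3=True, v4=False, v5=True, v6=False, v7=False, v8=True, v9=False

Check each clause:
  1. (v5 \/ ~v8 \/ ~v1) — v5 is true.
  2. (~v1 \/ ~v9 \/ ~v3) — ~v1 is true.
  3. (~v4 \/ v8 \/ ~v2) — v8 is true.
  4. (~v7 \/ ~v3 \/ ~v8) — ~v7 is true.
  5. (~v7 \/ ~v8 \/ v4) — ~v7 is true.
  6. (v3 \/ ~v5 \/ v7) — v3 is true.
  7. (v6 \/ v1 \/ ~v9) — ~v9 is true.
  8. (~v2 \/ v1 \/ ~v9) — ~v9 is true.
  9. (v5 \/ v9 \/ ~v3) — v5 is true.
  10. (v2 \/ v1 \/ v5) — v2 is true.
  11. (v2 \/ ~v5 \/ v8) — v8 is true.
  12. (v3 \/ ~v4 \/ ~v8) — v3 is true.
  13. (v7 \/ v8 \/ ~v3) — v8 is true.
  14. (v7 \/ v6 \/ ~v4) — ~v4 is true.
  15. (~v7 \/ ~v1 \/ ~v5) — ~v7 is true.
  16. (~v4 \/ ~v8 \/ v5) — ~v4 is true.
  17. (v6 \/ v5 \/ ~v1) — v5 is true.
  18. (~v6 \/ ~v3 \/ v7) — ~v6 is true.
  19. (v7 \/ v8 \/ ~v1) — v8 is true.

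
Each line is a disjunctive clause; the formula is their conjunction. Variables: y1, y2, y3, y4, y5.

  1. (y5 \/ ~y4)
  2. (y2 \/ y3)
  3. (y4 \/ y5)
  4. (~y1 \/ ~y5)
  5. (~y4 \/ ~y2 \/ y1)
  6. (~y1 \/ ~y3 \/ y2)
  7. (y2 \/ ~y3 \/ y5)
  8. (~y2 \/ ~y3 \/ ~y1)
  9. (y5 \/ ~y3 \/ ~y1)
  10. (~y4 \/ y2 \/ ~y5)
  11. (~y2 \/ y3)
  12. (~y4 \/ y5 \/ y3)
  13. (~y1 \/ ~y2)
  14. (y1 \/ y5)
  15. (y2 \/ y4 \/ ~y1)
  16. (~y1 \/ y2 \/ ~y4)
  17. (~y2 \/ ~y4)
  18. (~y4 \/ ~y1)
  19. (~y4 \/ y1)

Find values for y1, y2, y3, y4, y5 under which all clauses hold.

Branch on y1: take y1 = False.
  then y5 is forced to True.
  then y4 is forced to False.
Branch on y2: take y2 = True.
  then y3 is forced to True.

y1 = False  y2 = True  y3 = True  y4 = False  y5 = True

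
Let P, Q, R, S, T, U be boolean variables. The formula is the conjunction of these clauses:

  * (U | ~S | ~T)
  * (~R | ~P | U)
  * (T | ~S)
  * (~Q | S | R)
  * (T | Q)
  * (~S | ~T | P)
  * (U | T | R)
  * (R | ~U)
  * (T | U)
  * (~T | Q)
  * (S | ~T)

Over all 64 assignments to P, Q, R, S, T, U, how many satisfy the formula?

Satisfying assignments:
  P=0 Q=1 R=1 S=0 T=0 U=1
  P=1 Q=1 R=1 S=0 T=0 U=1
  P=1 Q=1 R=1 S=1 T=1 U=1
That's 3 in total.

3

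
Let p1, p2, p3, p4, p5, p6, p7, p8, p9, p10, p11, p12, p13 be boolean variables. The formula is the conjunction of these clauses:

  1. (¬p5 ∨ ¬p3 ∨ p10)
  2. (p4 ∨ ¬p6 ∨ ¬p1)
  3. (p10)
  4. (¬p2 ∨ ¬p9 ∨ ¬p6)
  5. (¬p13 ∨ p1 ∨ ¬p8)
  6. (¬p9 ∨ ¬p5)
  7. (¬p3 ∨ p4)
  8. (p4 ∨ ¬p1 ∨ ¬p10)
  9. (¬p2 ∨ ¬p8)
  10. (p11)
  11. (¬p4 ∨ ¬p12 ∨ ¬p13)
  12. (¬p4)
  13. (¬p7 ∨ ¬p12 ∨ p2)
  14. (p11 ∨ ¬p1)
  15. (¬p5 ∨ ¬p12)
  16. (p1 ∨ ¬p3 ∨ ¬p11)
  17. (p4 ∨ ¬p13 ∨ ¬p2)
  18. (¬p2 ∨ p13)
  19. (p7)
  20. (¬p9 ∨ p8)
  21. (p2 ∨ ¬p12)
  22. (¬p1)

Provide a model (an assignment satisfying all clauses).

p1=F  p2=F  p3=F  p4=F  p5=T  p6=T  p7=T  p8=F  p9=F  p10=T  p11=T  p12=F  p13=F

The clause (p10) is unit: p10 must be True.
Unit propagation: (p11) forces p11 = True.
Unit propagation: (¬p4) forces p4 = False.
The clause (¬p3) is unit: p3 must be False.
(¬p1) is a unit clause, so p1 = False.
Unit propagation: (p7) forces p7 = True.
p9 occurs only negated in the remaining clauses — set p9 = False.
p12 occurs only negated in the remaining clauses — set p12 = False.
Branch on p2: take p2 = False.
Set p8 = False and propagate.
p5, p6, p13 are now unconstrained; take p5 = True, p6 = True, p13 = False.
Check each clause:
  1. (p10 ∨ ¬p5 ∨ ¬p3) — p10 is true.
  2. (p4 ∨ ¬p1 ∨ ¬p6) — ¬p1 is true.
  3. (p10) — p10 is true.
  4. (¬p6 ∨ ¬p9 ∨ ¬p2) — ¬p2 is true.
  5. (¬p8 ∨ p1 ∨ ¬p13) — ¬p8 is true.
  6. (¬p9 ∨ ¬p5) — ¬p9 is true.
  7. (¬p3 ∨ p4) — ¬p3 is true.
  8. (¬p1 ∨ p4 ∨ ¬p10) — ¬p1 is true.
  9. (¬p2 ∨ ¬p8) — ¬p8 is true.
  10. (p11) — p11 is true.
  11. (¬p13 ∨ ¬p4 ∨ ¬p12) — ¬p13 is true.
  12. (¬p4) — ¬p4 is true.
  13. (¬p12 ∨ p2 ∨ ¬p7) — ¬p12 is true.
  14. (¬p1 ∨ p11) — p11 is true.
  15. (¬p12 ∨ ¬p5) — ¬p12 is true.
  16. (¬p11 ∨ p1 ∨ ¬p3) — ¬p3 is true.
  17. (¬p2 ∨ p4 ∨ ¬p13) — ¬p13 is true.
  18. (¬p2 ∨ p13) — ¬p2 is true.
  19. (p7) — p7 is true.
  20. (¬p9 ∨ p8) — ¬p9 is true.
  21. (p2 ∨ ¬p12) — ¬p12 is true.
  22. (¬p1) — ¬p1 is true.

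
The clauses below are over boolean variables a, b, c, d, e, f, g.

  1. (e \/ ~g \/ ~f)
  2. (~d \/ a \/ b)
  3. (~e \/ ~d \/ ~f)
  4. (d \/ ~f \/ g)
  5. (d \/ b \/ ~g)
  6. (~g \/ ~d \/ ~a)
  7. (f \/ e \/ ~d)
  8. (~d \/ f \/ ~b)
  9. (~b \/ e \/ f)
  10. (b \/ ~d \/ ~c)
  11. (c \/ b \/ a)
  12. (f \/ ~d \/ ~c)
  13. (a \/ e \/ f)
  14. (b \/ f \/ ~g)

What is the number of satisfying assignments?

Split on d, then f.
  d=T, f=T: 5 of the 32 assignments to (a,b,c,e,g) work.
  d=T, f=F: remaining (a,b,c,e,g) ∈ {(T,F,F,T,F)} — 1.
  d=F, f=T: remaining (a,b,c,e,g) ∈ {(F,T,F,T,T); (F,T,T,T,T); (T,T,F,T,T); (T,T,T,T,T)} — 4.
  d=F, f=F: 13 of the 32 assignments to (a,b,c,e,g) work.
Total: 5 + 1 + 4 + 13 = 23.

23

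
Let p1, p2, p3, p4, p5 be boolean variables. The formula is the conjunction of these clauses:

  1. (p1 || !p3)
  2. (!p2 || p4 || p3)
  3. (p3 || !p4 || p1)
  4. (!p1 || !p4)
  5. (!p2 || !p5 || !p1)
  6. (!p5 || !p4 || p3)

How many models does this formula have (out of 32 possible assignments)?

7

Case analysis on p1 and p3:
  p1=T, p3=T: remaining (p2,p4,p5) ∈ {(F,F,F); (F,F,T); (T,F,F)} — 3.
  p1=T, p3=F: remaining (p2,p4,p5) ∈ {(F,F,F); (F,F,T)} — 2.
  p1=F, p3=T: a clause becomes empty — 0.
  p1=F, p3=F: remaining (p2,p4,p5) ∈ {(F,F,F); (F,F,T)} — 2.
Total: 3 + 2 + 0 + 2 = 7.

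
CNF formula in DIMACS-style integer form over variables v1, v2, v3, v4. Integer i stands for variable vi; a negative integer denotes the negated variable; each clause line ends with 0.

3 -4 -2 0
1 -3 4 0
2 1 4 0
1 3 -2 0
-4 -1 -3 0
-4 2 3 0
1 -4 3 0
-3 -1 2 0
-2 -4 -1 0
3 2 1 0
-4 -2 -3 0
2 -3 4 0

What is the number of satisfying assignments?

4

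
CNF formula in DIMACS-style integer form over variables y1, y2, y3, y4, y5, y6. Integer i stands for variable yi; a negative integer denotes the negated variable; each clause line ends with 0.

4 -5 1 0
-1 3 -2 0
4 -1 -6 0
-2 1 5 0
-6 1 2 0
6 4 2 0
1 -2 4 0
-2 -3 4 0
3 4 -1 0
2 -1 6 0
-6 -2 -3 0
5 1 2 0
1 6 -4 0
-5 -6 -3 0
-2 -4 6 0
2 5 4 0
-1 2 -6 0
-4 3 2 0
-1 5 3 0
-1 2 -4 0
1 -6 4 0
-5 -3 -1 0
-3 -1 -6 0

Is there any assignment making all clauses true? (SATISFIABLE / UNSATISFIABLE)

SATISFIABLE

Set y1 = False and propagate.
The remaining clauses are satisfied by y2 = True, y3 = False, y4 = True, y5 = True, y6 = True.
Every clause has at least one true literal under this assignment.
So y1=F, y2=T, y3=F, y4=T, y5=T, y6=T is a satisfying assignment.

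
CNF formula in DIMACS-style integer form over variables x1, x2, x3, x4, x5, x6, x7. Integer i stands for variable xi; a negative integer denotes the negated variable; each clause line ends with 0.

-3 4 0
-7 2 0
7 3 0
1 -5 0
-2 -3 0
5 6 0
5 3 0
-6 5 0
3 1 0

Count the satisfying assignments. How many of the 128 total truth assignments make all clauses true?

The models are:
  x1=1 x2=0 x3=1 x4=1 x5=1 x6=0 x7=0
  x1=1 x2=0 x3=1 x4=1 x5=1 x6=1 x7=0
  x1=1 x2=1 x3=0 x4=0 x5=1 x6=0 x7=1
  x1=1 x2=1 x3=0 x4=0 x5=1 x6=1 x7=1
  x1=1 x2=1 x3=0 x4=1 x5=1 x6=0 x7=1
  x1=1 x2=1 x3=0 x4=1 x5=1 x6=1 x7=1
That's 6 in total.

6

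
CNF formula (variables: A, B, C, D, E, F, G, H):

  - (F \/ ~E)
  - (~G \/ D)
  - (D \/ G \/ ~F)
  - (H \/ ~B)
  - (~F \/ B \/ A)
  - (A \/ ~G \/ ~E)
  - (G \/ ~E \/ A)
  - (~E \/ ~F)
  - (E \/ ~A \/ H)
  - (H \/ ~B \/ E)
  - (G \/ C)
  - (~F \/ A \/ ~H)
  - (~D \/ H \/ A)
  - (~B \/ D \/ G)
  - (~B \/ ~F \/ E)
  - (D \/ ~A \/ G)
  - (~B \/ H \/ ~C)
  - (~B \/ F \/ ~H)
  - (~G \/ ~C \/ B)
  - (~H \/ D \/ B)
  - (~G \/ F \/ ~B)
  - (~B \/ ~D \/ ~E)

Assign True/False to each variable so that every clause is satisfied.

A=1, B=0, C=1, D=1, E=0, F=0, G=0, H=1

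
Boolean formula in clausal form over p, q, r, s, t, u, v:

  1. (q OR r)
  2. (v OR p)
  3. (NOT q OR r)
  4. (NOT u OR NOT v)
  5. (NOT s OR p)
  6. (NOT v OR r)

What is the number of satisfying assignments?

28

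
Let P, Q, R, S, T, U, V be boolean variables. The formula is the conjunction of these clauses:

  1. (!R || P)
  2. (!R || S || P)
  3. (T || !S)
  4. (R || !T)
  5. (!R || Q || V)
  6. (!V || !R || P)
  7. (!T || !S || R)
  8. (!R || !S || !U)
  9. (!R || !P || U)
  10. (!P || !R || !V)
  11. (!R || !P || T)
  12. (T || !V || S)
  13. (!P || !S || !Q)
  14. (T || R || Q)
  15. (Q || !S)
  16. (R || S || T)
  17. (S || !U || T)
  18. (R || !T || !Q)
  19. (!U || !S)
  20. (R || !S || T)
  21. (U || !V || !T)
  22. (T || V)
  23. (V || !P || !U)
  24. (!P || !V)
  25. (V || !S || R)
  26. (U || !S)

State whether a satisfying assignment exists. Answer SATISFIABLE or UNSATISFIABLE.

UNSATISFIABLE

R = True:
  propagation gives P=True, U=True, S=False, V=False; an empty clause results — contradiction.
R = False:
  propagation gives T=False, S=False; an empty clause results — contradiction.
Every branch closes, so no satisfying assignment exists.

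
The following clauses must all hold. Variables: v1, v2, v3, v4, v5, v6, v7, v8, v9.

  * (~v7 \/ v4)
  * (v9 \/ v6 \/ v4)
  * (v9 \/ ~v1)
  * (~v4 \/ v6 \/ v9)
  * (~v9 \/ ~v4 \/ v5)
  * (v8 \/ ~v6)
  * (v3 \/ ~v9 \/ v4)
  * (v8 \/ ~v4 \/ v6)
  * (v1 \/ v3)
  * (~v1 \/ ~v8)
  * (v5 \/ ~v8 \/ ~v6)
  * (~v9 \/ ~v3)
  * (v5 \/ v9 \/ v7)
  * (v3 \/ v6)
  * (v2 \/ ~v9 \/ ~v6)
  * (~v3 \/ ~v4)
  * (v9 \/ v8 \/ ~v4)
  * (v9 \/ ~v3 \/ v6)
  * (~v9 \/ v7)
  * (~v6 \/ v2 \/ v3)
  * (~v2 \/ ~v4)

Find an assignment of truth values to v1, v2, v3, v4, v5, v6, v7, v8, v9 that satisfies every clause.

v1=F, v2=T, v3=T, v4=F, v5=T, v6=T, v7=F, v8=T, v9=F

Pure literal: v5 appears only positively; assign v5 = True.
Try v1 = False.
  then v3 is forced to True.
  then v9 is forced to False.
  then v4 is forced to False.
  then v7 is forced to False.
  then v6 is forced to True.
  then v8 is forced to True.
v2 is now unconstrained; take v2 = True.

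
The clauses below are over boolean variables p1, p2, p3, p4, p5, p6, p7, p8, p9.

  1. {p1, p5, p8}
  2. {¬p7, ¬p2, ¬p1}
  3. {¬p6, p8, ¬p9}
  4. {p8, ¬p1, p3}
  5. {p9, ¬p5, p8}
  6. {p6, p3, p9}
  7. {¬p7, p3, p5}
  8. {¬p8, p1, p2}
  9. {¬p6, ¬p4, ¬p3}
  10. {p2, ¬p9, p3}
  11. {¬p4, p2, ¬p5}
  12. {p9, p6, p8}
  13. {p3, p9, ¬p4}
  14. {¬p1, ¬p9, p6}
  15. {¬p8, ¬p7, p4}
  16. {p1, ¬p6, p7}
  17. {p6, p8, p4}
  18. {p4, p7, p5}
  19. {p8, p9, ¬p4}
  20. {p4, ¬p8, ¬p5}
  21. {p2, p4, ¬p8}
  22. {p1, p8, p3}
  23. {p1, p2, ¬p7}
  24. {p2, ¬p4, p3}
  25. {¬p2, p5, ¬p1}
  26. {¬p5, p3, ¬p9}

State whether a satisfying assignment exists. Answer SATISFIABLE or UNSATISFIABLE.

SATISFIABLE

Branch on p1: take p1 = False.
For the remaining variables, p2 = True, p3 = True, p4 = True, p5 = True, p6 = False, p7 = True, p8 = True, p9 = True works.
So p1=F  p2=T  p3=T  p4=T  p5=T  p6=F  p7=T  p8=T  p9=T is a satisfying assignment.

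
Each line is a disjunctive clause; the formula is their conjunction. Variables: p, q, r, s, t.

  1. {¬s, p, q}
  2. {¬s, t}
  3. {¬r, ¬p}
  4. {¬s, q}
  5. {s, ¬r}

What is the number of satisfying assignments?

Split on s, then p.
  s=1, p=1: remaining (q,r,t) ∈ {(1,0,1)} — 1.
  s=1, p=0: remaining (q,r,t) ∈ {(1,0,1); (1,1,1)} — 2.
  s=0, p=1: remaining (q,r,t) ∈ {(0,0,0); (0,0,1); (1,0,0); (1,0,1)} — 4.
  s=0, p=0: remaining (q,r,t) ∈ {(0,0,0); (0,0,1); (1,0,0); (1,0,1)} — 4.
Total: 1 + 2 + 4 + 4 = 11.

11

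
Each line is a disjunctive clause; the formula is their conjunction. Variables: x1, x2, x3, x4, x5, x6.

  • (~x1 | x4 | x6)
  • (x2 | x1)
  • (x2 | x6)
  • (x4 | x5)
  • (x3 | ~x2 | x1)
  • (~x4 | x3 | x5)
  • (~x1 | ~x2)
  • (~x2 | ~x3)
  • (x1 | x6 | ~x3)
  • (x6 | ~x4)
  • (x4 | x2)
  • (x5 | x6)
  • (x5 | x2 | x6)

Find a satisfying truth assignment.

x1=True  x2=False  x3=True  x4=True  x5=True  x6=True

x5 occurs only positively in the remaining clauses — set x5 = True.
Pure literal: x6 appears only positively; assign x6 = True.
Set x1 = True and propagate.
  then x2 is forced to False.
  then x4 is forced to True.
x3 is now unconstrained; take x3 = True.
Check each clause:
  1. (x6 | x4 | ~x1) — x4 is true.
  2. (x1 | x2) — x1 is true.
  3. (x6 | x2) — x6 is true.
  4. (x4 | x5) — x4 is true.
  5. (x3 | ~x2 | x1) — x1 is true.
  6. (x3 | x5 | ~x4) — x3 is true.
  7. (~x2 | ~x1) — ~x2 is true.
  8. (~x3 | ~x2) — ~x2 is true.
  9. (x6 | x1 | ~x3) — x1 is true.
  10. (~x4 | x6) — x6 is true.
  11. (x2 | x4) — x4 is true.
  12. (x6 | x5) — x5 is true.
  13. (x6 | x2 | x5) — x5 is true.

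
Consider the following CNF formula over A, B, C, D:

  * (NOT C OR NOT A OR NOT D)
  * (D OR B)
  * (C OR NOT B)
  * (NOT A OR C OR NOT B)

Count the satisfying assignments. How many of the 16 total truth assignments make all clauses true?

Satisfying assignments:
  A=F B=F C=F D=T
  A=F B=F C=T D=T
  A=F B=T C=T D=F
  A=F B=T C=T D=T
  A=T B=F C=F D=T
  A=T B=T C=T D=F
That's 6 in total.

6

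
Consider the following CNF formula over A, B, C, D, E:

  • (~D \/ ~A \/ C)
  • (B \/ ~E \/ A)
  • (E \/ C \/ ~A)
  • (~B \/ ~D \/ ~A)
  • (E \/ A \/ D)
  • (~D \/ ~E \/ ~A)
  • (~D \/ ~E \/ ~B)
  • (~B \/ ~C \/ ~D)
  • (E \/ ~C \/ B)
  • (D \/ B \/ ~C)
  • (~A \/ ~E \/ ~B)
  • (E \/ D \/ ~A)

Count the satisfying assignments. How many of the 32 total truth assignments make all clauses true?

5

The models are:
  A=0 B=0 C=0 D=1 E=0
  A=0 B=1 C=0 D=0 E=1
  A=0 B=1 C=0 D=1 E=0
  A=0 B=1 C=1 D=0 E=1
  A=1 B=0 C=0 D=0 E=1
That's 5 in total.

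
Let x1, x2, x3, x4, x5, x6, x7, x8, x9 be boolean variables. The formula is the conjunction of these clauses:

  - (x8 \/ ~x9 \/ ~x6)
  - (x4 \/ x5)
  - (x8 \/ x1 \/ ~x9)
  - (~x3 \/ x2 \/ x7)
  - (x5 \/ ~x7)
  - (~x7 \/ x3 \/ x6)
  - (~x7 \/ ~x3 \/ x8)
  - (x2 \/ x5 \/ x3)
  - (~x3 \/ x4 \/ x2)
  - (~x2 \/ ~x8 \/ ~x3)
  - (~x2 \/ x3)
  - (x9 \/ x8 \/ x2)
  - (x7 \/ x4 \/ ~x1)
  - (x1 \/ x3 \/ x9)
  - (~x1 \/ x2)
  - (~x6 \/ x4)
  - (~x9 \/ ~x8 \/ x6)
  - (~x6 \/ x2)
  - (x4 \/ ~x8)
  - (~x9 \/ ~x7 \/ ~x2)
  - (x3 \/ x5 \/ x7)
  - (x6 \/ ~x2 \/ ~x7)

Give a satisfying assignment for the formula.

x1=T, x2=T, x3=T, x4=T, x5=F, x6=T, x7=F, x8=F, x9=F

Pure literal: x4 appears only positively; assign x4 = True.
Try x1 = True.
  then x2 is forced to True.
  then x3 is forced to True.
  then x8 is forced to False.
  then x7 is forced to False.
Try x6 = True.
  then x9 is forced to False.
x5 is now unconstrained; take x5 = False.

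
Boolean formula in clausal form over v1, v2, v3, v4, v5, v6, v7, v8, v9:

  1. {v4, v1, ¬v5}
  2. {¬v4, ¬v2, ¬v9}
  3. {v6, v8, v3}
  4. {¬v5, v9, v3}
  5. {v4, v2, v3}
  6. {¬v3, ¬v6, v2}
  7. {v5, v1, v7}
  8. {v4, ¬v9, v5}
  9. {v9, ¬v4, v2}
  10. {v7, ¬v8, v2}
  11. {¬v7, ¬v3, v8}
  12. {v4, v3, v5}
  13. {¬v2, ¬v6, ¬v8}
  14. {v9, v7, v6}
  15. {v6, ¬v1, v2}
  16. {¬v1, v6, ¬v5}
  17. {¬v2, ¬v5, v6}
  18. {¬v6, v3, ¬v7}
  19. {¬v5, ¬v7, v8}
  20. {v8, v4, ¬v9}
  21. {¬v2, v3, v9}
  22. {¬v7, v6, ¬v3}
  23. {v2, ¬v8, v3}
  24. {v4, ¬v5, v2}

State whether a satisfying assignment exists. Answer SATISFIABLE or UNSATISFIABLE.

SATISFIABLE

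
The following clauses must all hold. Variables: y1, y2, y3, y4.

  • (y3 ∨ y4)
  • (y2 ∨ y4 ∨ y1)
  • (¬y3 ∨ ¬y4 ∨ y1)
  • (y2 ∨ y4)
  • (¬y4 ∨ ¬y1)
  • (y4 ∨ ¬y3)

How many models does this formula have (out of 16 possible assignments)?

2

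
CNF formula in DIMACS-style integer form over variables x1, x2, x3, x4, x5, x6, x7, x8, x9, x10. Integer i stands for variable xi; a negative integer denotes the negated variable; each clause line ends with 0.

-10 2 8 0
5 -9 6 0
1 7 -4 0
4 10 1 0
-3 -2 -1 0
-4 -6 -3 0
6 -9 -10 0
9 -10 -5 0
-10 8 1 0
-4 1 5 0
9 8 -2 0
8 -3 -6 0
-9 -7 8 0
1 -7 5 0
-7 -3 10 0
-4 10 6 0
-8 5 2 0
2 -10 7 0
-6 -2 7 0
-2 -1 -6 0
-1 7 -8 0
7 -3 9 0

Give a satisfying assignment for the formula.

Pure literal: x3 appears only negated; assign x3 = False.
Try x1 = True.
Try x2 = False.
For the remaining variables, x4 = True, x5 = True, x6 = True, x7 = True, x8 = True, x9 = True, x10 = True works.

x1 = 1  x2 = 0  x3 = 0  x4 = 1  x5 = 1  x6 = 1  x7 = 1  x8 = 1  x9 = 1  x10 = 1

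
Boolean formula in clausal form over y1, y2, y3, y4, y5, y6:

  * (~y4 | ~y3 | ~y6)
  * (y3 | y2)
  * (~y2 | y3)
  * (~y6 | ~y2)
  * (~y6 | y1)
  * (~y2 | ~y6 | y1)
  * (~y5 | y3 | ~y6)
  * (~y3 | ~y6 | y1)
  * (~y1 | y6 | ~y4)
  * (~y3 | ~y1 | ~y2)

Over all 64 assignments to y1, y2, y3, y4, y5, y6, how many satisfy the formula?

Split on y6, then y3.
  y6=1, y3=1: remaining (y1,y2,y4,y5) ∈ {(1,0,0,0); (1,0,0,1)} — 2.
  y6=1, y3=0: a clause becomes empty — 0.
  y6=0, y3=1: y5 free; 5 ways for (y1,y2,y4) × 2^1 = 10.
  y6=0, y3=0: a clause becomes empty — 0.
Total: 2 + 0 + 10 + 0 = 12.

12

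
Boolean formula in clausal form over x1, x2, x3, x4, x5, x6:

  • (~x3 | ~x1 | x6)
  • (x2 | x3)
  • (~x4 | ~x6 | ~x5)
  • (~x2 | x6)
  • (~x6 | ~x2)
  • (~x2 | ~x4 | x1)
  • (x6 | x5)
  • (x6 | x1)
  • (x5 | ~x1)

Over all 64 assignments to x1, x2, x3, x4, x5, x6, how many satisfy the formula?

4

The models are:
  x1=0 x2=0 x3=1 x4=0 x5=0 x6=1
  x1=0 x2=0 x3=1 x4=0 x5=1 x6=1
  x1=0 x2=0 x3=1 x4=1 x5=0 x6=1
  x1=1 x2=0 x3=1 x4=0 x5=1 x6=1
That's 4 in total.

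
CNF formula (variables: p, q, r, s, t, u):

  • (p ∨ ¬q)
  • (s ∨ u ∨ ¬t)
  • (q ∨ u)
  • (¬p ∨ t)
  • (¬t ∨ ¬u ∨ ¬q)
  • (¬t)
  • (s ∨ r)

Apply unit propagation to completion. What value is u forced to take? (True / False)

Unit clause (¬t) sets t = False.
From (¬p ∨ t) and t = False: p = False.
In (p ∨ ¬q), p is now false; ¬q must hold, so q = False.
From (u ∨ q) and q = False: u = True.

True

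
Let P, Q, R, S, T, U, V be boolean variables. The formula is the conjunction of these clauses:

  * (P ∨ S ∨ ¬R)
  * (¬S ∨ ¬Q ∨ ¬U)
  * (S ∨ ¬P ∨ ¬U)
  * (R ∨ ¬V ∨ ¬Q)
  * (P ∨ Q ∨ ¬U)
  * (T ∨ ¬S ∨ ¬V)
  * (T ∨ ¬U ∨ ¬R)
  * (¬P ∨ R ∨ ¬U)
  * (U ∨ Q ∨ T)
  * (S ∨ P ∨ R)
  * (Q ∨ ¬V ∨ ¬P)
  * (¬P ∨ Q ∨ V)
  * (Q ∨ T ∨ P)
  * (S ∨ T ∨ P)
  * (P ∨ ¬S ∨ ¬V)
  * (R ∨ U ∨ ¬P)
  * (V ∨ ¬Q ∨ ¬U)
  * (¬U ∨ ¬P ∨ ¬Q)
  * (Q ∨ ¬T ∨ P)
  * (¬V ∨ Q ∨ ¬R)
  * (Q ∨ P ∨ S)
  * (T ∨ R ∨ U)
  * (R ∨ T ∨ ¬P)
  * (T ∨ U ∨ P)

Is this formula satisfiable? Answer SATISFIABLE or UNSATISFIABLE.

SATISFIABLE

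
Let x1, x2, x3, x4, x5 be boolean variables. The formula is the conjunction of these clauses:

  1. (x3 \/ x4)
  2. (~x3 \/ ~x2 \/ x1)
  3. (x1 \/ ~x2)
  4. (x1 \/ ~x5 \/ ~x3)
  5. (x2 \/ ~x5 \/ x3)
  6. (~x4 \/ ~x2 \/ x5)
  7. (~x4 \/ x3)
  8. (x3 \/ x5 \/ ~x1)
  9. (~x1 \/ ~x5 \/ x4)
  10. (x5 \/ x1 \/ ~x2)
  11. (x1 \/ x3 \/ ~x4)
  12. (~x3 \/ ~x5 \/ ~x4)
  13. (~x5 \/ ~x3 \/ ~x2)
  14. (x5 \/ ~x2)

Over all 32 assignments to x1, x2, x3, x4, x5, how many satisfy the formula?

Satisfying assignments:
  x1=0 x2=0 x3=1 x4=0 x5=0
  x1=0 x2=0 x3=1 x4=1 x5=0
  x1=1 x2=0 x3=1 x4=0 x5=0
  x1=1 x2=0 x3=1 x4=1 x5=0
Count: 4.

4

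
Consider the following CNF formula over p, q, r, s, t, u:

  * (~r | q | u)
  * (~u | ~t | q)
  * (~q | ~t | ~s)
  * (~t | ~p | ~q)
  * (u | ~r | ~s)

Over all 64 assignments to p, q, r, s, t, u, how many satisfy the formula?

34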